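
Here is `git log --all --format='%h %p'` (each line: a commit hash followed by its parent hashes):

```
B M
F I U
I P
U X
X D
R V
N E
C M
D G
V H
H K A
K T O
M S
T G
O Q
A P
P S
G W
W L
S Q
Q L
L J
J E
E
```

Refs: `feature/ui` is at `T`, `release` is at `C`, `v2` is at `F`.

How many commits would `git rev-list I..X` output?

Reachable from X: {D, E, G, J, L, W, X}.
Reachable from I: {E, I, J, L, P, Q, S}.
In X's history but not I's: {D, G, W, X} — 4 commits.

4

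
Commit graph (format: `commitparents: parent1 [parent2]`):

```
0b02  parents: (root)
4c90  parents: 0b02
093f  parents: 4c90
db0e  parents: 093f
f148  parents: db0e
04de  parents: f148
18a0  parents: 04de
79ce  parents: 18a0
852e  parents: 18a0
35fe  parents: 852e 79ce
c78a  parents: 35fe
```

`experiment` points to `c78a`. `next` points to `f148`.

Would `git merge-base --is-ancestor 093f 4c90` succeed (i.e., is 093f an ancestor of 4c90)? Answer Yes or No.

Ancestors of 4c90: {0b02, 4c90}.
093f is not in that set, so it is not an ancestor of 4c90.

No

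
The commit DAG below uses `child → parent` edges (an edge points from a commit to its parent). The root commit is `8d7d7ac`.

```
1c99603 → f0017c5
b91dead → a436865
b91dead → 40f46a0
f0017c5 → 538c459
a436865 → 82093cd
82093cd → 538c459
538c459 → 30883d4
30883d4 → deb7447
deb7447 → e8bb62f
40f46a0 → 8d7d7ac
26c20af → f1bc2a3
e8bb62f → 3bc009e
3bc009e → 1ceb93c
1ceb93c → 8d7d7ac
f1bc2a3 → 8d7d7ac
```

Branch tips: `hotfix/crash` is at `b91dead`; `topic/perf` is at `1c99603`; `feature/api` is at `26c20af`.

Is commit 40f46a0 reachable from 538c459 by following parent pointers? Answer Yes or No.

No

Ancestors of 538c459: {1ceb93c, 30883d4, 3bc009e, 538c459, 8d7d7ac, deb7447, e8bb62f}.
40f46a0 is not in that set, so it is not an ancestor of 538c459.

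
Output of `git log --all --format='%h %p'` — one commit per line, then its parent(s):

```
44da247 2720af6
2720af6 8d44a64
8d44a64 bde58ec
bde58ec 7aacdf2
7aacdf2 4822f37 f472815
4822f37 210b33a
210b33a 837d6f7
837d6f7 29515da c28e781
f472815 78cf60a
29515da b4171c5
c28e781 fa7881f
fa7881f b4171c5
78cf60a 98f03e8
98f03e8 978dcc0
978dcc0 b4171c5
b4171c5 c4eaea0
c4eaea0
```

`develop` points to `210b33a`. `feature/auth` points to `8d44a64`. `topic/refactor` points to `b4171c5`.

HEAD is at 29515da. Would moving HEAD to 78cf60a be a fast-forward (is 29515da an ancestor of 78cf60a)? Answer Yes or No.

A fast-forward from 29515da to 78cf60a is possible iff 29515da is an ancestor of 78cf60a.
Ancestors of 78cf60a: {78cf60a, 978dcc0, 98f03e8, b4171c5, c4eaea0}.
29515da is not among them, so fast-forward is not possible.

No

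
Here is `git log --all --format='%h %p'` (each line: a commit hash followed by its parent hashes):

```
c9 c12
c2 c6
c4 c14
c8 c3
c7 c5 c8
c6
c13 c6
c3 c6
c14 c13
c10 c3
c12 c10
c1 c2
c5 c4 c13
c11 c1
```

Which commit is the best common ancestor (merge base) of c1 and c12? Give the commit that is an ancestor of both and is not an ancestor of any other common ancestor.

Ancestors of c1: {c1, c2, c6}.
Ancestors of c12: {c10, c12, c3, c6}.
Common ancestors: {c6}.
The only common ancestor is c6, so it is the merge base.

c6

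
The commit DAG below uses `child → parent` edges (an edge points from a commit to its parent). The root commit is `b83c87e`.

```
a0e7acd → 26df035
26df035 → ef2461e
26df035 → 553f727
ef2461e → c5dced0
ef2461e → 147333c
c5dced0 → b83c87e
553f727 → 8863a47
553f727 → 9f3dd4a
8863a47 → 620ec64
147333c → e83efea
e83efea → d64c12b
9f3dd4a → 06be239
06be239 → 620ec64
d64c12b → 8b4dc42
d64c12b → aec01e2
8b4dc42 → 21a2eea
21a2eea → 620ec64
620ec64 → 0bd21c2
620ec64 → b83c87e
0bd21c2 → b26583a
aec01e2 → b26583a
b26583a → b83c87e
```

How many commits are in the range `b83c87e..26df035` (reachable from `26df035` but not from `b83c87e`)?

Reachable from 26df035: {06be239, 0bd21c2, 147333c, 21a2eea, 26df035, 553f727, 620ec64, 8863a47, 8b4dc42, 9f3dd4a, aec01e2, b26583a, b83c87e, c5dced0, d64c12b, e83efea, ef2461e}.
Reachable from b83c87e: {b83c87e}.
In 26df035's history but not b83c87e's: {06be239, 0bd21c2, 147333c, 21a2eea, 26df035, 553f727, 620ec64, 8863a47, 8b4dc42, 9f3dd4a, aec01e2, b26583a, c5dced0, d64c12b, e83efea, ef2461e} — 16 commits.

16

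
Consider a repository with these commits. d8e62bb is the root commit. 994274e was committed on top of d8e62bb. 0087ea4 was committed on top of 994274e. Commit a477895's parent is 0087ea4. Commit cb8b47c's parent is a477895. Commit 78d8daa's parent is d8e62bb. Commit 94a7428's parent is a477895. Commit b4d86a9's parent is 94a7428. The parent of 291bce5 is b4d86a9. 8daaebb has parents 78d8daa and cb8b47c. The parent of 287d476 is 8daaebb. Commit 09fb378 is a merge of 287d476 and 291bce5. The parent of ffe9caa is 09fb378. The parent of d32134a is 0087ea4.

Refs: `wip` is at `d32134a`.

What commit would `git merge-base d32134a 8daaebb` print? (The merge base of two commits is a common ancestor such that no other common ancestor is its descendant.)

Ancestors of d32134a: {0087ea4, 994274e, d32134a, d8e62bb}.
Ancestors of 8daaebb: {0087ea4, 78d8daa, 8daaebb, 994274e, a477895, cb8b47c, d8e62bb}.
Common ancestors: {0087ea4, 994274e, d8e62bb}.
Among these, 0087ea4 is not an ancestor of any other common ancestor — it is the merge base.

0087ea4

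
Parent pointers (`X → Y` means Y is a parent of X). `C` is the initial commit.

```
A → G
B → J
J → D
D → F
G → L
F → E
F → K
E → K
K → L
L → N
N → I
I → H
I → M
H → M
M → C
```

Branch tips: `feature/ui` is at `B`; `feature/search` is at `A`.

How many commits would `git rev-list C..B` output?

11

Reachable from B: {B, C, D, E, F, H, I, J, K, L, M, N}.
Reachable from C: {C}.
In B's history but not C's: {B, D, E, F, H, I, J, K, L, M, N} — 11 commits.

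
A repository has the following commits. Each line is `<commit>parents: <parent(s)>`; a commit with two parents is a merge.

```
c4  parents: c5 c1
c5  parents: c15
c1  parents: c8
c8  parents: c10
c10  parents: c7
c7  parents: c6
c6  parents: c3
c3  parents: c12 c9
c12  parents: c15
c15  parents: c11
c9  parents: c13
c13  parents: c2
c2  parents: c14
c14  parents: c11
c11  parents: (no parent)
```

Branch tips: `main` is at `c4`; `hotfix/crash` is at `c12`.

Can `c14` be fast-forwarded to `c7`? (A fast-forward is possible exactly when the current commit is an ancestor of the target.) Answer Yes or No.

A fast-forward from c14 to c7 is possible iff c14 is an ancestor of c7.
Ancestors of c7: {c11, c12, c13, c14, c15, c2, c3, c6, c7, c9}.
c14 is among them, so fast-forward is possible.

Yes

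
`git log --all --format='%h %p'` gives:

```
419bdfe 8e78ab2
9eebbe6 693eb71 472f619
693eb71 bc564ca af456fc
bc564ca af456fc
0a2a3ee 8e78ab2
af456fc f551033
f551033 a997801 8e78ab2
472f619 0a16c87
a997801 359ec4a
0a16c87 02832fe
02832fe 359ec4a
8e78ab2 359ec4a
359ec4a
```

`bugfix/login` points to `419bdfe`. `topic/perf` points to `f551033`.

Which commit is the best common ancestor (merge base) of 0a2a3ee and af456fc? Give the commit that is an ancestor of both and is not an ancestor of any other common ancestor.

Ancestors of 0a2a3ee: {0a2a3ee, 359ec4a, 8e78ab2}.
Ancestors of af456fc: {359ec4a, 8e78ab2, a997801, af456fc, f551033}.
Common ancestors: {359ec4a, 8e78ab2}.
Among these, 8e78ab2 is not an ancestor of any other common ancestor — it is the merge base.

8e78ab2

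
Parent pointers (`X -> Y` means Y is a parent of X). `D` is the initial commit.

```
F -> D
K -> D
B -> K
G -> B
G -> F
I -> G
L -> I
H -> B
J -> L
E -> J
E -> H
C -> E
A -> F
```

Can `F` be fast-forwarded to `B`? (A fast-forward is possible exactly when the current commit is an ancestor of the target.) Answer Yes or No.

A fast-forward from F to B is possible iff F is an ancestor of B.
Ancestors of B: {B, D, K}.
F is not among them, so fast-forward is not possible.

No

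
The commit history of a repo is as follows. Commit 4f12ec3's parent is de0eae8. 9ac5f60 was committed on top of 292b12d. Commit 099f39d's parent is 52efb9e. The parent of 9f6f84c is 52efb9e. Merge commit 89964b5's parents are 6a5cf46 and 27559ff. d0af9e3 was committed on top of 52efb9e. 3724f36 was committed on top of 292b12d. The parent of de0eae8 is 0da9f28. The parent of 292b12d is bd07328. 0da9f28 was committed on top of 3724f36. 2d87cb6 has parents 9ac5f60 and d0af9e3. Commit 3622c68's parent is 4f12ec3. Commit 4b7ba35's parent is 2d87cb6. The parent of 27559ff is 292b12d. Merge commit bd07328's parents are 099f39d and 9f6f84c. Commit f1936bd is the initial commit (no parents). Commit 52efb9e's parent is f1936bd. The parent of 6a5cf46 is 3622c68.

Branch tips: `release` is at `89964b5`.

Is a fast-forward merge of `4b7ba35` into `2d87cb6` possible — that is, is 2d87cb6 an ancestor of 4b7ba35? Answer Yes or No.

Yes

A fast-forward from 2d87cb6 to 4b7ba35 is possible iff 2d87cb6 is an ancestor of 4b7ba35.
Ancestors of 4b7ba35: {099f39d, 292b12d, 2d87cb6, 4b7ba35, 52efb9e, 9ac5f60, 9f6f84c, bd07328, d0af9e3, f1936bd}.
2d87cb6 is among them, so fast-forward is possible.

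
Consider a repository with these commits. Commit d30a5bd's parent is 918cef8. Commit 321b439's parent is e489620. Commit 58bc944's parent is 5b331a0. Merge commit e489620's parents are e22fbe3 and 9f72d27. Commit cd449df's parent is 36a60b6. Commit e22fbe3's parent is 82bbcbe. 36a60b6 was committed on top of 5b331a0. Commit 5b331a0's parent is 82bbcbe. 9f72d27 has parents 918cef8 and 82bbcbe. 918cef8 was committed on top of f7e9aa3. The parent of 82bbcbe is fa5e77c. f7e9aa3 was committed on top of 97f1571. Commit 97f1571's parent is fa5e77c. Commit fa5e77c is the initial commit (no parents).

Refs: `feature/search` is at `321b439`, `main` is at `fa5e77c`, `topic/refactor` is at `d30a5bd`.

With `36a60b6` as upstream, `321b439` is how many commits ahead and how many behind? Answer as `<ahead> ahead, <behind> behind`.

7 ahead, 2 behind

Reachable from 321b439: {321b439, 82bbcbe, 918cef8, 97f1571, 9f72d27, e22fbe3, e489620, f7e9aa3, fa5e77c}.
Reachable from 36a60b6: {36a60b6, 5b331a0, 82bbcbe, fa5e77c}.
Only in 321b439's history (ahead): {321b439, 918cef8, 97f1571, 9f72d27, e22fbe3, e489620, f7e9aa3} — 7.
Only in 36a60b6's history (behind): {36a60b6, 5b331a0} — 2.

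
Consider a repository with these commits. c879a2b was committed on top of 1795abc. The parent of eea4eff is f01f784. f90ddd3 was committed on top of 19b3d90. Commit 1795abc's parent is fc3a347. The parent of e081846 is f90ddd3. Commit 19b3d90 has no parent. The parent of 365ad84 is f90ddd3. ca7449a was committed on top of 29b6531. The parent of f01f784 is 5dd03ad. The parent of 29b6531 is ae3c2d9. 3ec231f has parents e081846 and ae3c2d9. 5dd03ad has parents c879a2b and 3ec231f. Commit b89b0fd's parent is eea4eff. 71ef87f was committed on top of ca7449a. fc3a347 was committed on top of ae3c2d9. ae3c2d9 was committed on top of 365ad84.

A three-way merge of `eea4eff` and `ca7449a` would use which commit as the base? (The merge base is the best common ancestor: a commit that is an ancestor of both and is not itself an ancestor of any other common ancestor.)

ae3c2d9

Ancestors of eea4eff: {1795abc, 19b3d90, 365ad84, 3ec231f, 5dd03ad, ae3c2d9, c879a2b, e081846, eea4eff, f01f784, f90ddd3, fc3a347}.
Ancestors of ca7449a: {19b3d90, 29b6531, 365ad84, ae3c2d9, ca7449a, f90ddd3}.
Common ancestors: {19b3d90, 365ad84, ae3c2d9, f90ddd3}.
Among these, ae3c2d9 is not an ancestor of any other common ancestor — it is the merge base.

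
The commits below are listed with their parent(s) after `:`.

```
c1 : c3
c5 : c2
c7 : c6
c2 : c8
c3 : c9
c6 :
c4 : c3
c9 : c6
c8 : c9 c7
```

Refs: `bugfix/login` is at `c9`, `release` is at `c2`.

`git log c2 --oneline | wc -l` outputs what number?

5

Walking parent pointers from c2: reachable set = {c2, c6, c7, c8, c9}.
That is 5 commits.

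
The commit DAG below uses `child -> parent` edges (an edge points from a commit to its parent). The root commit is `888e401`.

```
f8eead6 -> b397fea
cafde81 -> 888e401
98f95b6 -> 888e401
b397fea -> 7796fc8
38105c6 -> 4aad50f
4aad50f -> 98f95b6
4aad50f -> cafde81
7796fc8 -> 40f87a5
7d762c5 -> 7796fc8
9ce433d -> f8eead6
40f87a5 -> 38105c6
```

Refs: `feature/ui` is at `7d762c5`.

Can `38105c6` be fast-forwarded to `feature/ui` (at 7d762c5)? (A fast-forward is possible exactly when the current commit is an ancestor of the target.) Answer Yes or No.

Yes

A fast-forward from 38105c6 to 7d762c5 is possible iff 38105c6 is an ancestor of 7d762c5.
Ancestors of 7d762c5: {38105c6, 40f87a5, 4aad50f, 7796fc8, 7d762c5, 888e401, 98f95b6, cafde81}.
38105c6 is among them, so fast-forward is possible.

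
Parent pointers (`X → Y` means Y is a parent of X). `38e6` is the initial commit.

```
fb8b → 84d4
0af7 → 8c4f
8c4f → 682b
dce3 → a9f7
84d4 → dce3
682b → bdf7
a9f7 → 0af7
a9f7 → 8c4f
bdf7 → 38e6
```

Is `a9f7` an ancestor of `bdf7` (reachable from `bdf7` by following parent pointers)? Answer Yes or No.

Ancestors of bdf7: {38e6, bdf7}.
a9f7 is not in that set, so it is not an ancestor of bdf7.

No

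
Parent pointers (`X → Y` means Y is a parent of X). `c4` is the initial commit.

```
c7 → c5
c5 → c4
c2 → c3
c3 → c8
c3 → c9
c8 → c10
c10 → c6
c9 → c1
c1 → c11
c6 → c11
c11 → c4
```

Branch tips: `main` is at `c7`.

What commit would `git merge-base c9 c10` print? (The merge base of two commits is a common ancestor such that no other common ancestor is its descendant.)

c11

Ancestors of c9: {c1, c11, c4, c9}.
Ancestors of c10: {c10, c11, c4, c6}.
Common ancestors: {c11, c4}.
Among these, c11 is not an ancestor of any other common ancestor — it is the merge base.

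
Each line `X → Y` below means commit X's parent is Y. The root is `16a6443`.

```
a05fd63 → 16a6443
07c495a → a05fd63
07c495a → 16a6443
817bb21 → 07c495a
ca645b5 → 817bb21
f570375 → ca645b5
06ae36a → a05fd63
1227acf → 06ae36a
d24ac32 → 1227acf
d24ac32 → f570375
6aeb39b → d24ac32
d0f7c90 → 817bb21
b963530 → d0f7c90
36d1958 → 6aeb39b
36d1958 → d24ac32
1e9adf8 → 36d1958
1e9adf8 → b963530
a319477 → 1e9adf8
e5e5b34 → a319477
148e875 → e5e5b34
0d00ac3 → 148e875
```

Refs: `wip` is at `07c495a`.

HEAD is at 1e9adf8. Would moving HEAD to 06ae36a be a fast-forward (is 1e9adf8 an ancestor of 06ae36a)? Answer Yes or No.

No

A fast-forward from 1e9adf8 to 06ae36a is possible iff 1e9adf8 is an ancestor of 06ae36a.
Ancestors of 06ae36a: {06ae36a, 16a6443, a05fd63}.
1e9adf8 is not among them, so fast-forward is not possible.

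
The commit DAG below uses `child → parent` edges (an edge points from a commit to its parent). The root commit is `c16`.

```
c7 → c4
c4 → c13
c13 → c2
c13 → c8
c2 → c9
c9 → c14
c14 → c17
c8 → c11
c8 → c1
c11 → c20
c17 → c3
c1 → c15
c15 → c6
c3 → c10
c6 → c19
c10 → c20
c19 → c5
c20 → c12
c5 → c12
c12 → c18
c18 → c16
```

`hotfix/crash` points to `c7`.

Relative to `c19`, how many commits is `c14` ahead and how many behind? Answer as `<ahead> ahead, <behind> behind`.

5 ahead, 2 behind

Reachable from c14: {c10, c12, c14, c16, c17, c18, c20, c3}.
Reachable from c19: {c12, c16, c18, c19, c5}.
Only in c14's history (ahead): {c10, c14, c17, c20, c3} — 5.
Only in c19's history (behind): {c19, c5} — 2.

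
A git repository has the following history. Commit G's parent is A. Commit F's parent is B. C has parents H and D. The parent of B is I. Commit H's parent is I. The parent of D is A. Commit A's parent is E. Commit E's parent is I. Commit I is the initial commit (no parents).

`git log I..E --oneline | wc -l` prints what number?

1

Reachable from E: {E, I}.
Reachable from I: {I}.
In E's history but not I's: {E} — 1 commit.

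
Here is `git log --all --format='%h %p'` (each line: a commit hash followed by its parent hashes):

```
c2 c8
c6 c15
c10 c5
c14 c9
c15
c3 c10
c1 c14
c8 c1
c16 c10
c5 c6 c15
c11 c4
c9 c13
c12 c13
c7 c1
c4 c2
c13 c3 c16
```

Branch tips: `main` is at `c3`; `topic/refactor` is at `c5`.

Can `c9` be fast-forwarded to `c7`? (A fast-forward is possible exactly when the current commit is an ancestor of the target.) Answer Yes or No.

Yes

A fast-forward from c9 to c7 is possible iff c9 is an ancestor of c7.
Ancestors of c7: {c1, c10, c13, c14, c15, c16, c3, c5, c6, c7, c9}.
c9 is among them, so fast-forward is possible.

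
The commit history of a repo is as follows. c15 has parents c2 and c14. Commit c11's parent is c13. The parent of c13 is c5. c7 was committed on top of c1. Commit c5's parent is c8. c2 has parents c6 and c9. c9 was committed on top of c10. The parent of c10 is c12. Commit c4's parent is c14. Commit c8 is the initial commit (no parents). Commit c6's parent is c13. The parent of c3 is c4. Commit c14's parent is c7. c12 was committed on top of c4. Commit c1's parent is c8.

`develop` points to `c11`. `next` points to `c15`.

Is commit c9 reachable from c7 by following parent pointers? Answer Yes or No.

No

Ancestors of c7: {c1, c7, c8}.
c9 is not in that set, so it is not an ancestor of c7.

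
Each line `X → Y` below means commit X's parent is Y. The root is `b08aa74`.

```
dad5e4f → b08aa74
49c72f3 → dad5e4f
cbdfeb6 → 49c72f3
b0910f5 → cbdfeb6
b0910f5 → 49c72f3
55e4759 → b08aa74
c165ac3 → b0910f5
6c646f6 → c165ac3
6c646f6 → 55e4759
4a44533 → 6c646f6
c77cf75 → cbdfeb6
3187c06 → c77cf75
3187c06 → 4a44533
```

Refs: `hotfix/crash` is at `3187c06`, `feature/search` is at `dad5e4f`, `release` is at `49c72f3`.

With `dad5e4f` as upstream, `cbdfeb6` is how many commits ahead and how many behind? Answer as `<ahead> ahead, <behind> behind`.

2 ahead, 0 behind

Reachable from cbdfeb6: {49c72f3, b08aa74, cbdfeb6, dad5e4f}.
Reachable from dad5e4f: {b08aa74, dad5e4f}.
Only in cbdfeb6's history (ahead): {49c72f3, cbdfeb6} — 2.
Only in dad5e4f's history (behind): {} — 0.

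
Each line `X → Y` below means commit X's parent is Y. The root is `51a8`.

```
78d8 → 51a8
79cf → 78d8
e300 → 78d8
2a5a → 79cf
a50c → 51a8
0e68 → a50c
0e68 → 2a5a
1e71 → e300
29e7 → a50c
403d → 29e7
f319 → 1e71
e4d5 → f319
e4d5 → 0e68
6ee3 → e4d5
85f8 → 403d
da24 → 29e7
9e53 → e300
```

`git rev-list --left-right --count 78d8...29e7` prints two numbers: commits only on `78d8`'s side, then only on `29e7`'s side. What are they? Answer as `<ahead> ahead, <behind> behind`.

Reachable from 78d8: {51a8, 78d8}.
Reachable from 29e7: {29e7, 51a8, a50c}.
Only in 78d8's history (ahead): {78d8} — 1.
Only in 29e7's history (behind): {29e7, a50c} — 2.

1 ahead, 2 behind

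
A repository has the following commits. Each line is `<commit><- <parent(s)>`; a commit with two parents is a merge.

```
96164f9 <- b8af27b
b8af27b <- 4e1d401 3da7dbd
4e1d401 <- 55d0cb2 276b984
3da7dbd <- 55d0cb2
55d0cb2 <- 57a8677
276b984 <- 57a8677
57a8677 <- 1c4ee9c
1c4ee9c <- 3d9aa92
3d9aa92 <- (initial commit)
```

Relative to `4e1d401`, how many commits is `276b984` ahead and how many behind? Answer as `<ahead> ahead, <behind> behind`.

0 ahead, 2 behind

Reachable from 276b984: {1c4ee9c, 276b984, 3d9aa92, 57a8677}.
Reachable from 4e1d401: {1c4ee9c, 276b984, 3d9aa92, 4e1d401, 55d0cb2, 57a8677}.
Only in 276b984's history (ahead): {} — 0.
Only in 4e1d401's history (behind): {4e1d401, 55d0cb2} — 2.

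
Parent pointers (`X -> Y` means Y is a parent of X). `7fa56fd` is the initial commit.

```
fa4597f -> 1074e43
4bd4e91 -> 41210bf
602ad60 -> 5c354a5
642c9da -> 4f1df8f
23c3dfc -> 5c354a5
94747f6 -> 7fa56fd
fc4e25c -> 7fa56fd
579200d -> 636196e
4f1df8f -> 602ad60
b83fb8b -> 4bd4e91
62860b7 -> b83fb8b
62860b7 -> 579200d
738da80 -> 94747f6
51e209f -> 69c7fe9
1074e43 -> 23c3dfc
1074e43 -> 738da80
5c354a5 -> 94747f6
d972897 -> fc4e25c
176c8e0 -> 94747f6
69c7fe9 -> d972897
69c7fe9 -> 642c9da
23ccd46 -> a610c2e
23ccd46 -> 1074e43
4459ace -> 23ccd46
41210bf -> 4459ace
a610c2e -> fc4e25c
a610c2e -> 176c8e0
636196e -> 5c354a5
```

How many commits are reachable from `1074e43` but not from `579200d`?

Reachable from 1074e43: {1074e43, 23c3dfc, 5c354a5, 738da80, 7fa56fd, 94747f6}.
Reachable from 579200d: {579200d, 5c354a5, 636196e, 7fa56fd, 94747f6}.
In 1074e43's history but not 579200d's: {1074e43, 23c3dfc, 738da80} — 3 commits.

3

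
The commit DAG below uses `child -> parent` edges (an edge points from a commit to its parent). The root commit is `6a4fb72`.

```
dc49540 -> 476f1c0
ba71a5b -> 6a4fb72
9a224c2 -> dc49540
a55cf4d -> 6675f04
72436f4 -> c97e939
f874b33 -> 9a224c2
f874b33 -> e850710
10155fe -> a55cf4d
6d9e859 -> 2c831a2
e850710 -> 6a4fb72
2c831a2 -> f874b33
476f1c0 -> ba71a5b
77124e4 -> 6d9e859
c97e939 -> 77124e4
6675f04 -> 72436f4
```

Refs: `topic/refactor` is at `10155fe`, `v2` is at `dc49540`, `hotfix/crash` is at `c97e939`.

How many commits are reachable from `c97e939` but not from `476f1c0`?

Reachable from c97e939: {2c831a2, 476f1c0, 6a4fb72, 6d9e859, 77124e4, 9a224c2, ba71a5b, c97e939, dc49540, e850710, f874b33}.
Reachable from 476f1c0: {476f1c0, 6a4fb72, ba71a5b}.
In c97e939's history but not 476f1c0's: {2c831a2, 6d9e859, 77124e4, 9a224c2, c97e939, dc49540, e850710, f874b33} — 8 commits.

8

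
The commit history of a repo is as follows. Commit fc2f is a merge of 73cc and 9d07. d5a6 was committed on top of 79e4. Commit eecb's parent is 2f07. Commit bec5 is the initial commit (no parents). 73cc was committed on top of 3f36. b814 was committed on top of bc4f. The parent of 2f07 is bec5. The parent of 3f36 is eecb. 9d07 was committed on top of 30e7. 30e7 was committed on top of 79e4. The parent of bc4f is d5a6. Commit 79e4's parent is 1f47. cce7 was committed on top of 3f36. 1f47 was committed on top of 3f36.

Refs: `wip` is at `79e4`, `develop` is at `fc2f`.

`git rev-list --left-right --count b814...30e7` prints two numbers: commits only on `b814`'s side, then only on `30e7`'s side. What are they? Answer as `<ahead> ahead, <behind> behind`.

3 ahead, 1 behind

Reachable from b814: {1f47, 2f07, 3f36, 79e4, b814, bc4f, bec5, d5a6, eecb}.
Reachable from 30e7: {1f47, 2f07, 30e7, 3f36, 79e4, bec5, eecb}.
Only in b814's history (ahead): {b814, bc4f, d5a6} — 3.
Only in 30e7's history (behind): {30e7} — 1.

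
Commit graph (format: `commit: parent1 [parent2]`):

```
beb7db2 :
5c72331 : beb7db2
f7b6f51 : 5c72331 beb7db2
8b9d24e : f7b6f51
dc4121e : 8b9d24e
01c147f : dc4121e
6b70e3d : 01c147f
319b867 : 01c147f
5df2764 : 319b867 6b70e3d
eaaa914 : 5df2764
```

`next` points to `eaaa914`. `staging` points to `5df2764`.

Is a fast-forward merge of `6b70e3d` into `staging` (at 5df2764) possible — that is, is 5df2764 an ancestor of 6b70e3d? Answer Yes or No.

A fast-forward from 5df2764 to 6b70e3d is possible iff 5df2764 is an ancestor of 6b70e3d.
Ancestors of 6b70e3d: {01c147f, 5c72331, 6b70e3d, 8b9d24e, beb7db2, dc4121e, f7b6f51}.
5df2764 is not among them, so fast-forward is not possible.

No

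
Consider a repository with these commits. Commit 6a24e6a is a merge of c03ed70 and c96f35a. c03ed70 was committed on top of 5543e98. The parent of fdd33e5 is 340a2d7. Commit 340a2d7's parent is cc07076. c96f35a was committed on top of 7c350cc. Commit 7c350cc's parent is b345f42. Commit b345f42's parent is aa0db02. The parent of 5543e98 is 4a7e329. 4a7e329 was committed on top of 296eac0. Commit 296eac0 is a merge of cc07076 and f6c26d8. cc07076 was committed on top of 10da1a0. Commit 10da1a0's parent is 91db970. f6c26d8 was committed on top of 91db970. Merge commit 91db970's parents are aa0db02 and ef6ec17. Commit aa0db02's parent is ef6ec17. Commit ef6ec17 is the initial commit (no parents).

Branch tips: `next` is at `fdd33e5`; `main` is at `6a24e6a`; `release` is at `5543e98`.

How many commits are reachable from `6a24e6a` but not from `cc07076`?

9

Reachable from 6a24e6a: {10da1a0, 296eac0, 4a7e329, 5543e98, 6a24e6a, 7c350cc, 91db970, aa0db02, b345f42, c03ed70, c96f35a, cc07076, ef6ec17, f6c26d8}.
Reachable from cc07076: {10da1a0, 91db970, aa0db02, cc07076, ef6ec17}.
In 6a24e6a's history but not cc07076's: {296eac0, 4a7e329, 5543e98, 6a24e6a, 7c350cc, b345f42, c03ed70, c96f35a, f6c26d8} — 9 commits.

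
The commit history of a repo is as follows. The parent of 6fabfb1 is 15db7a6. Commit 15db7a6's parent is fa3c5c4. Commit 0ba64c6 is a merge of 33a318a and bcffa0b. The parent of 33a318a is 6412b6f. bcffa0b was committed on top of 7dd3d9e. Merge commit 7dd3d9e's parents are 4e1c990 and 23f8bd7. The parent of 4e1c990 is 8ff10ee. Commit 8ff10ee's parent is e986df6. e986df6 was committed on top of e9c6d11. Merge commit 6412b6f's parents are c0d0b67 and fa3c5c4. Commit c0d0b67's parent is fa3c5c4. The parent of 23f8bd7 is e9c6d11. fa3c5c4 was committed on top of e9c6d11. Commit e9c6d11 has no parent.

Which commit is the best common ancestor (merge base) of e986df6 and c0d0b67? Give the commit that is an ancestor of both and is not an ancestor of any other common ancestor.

e9c6d11

Ancestors of e986df6: {e986df6, e9c6d11}.
Ancestors of c0d0b67: {c0d0b67, e9c6d11, fa3c5c4}.
Common ancestors: {e9c6d11}.
The only common ancestor is e9c6d11, so it is the merge base.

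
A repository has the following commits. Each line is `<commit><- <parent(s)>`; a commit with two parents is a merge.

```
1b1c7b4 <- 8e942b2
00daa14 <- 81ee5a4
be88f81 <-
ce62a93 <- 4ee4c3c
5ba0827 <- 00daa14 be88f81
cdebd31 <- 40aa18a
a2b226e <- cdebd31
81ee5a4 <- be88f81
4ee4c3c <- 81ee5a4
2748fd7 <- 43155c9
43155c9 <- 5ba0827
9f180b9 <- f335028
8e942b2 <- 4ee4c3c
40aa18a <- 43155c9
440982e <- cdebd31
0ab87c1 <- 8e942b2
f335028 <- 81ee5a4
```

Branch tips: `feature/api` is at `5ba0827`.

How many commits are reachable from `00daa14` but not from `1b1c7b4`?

1

Reachable from 00daa14: {00daa14, 81ee5a4, be88f81}.
Reachable from 1b1c7b4: {1b1c7b4, 4ee4c3c, 81ee5a4, 8e942b2, be88f81}.
In 00daa14's history but not 1b1c7b4's: {00daa14} — 1 commit.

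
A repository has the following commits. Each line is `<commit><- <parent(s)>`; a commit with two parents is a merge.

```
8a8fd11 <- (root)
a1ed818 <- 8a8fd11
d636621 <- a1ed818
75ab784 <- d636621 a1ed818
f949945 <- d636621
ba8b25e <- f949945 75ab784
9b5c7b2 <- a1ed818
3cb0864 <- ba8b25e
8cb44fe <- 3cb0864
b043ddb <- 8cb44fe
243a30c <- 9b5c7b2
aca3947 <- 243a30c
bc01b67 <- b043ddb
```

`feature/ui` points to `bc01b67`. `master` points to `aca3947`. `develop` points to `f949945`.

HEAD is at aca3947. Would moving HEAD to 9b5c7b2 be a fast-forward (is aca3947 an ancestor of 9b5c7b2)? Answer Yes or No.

No

A fast-forward from aca3947 to 9b5c7b2 is possible iff aca3947 is an ancestor of 9b5c7b2.
Ancestors of 9b5c7b2: {8a8fd11, 9b5c7b2, a1ed818}.
aca3947 is not among them, so fast-forward is not possible.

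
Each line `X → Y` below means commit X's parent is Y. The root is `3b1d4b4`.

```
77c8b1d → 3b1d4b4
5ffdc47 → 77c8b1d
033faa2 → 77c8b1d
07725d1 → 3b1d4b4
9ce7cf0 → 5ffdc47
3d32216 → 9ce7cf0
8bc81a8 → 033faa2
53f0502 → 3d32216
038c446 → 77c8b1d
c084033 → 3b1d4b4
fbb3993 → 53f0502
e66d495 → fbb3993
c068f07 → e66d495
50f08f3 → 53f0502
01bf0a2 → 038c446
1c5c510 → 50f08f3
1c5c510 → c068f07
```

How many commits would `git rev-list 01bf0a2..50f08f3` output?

Reachable from 50f08f3: {3b1d4b4, 3d32216, 50f08f3, 53f0502, 5ffdc47, 77c8b1d, 9ce7cf0}.
Reachable from 01bf0a2: {01bf0a2, 038c446, 3b1d4b4, 77c8b1d}.
In 50f08f3's history but not 01bf0a2's: {3d32216, 50f08f3, 53f0502, 5ffdc47, 9ce7cf0} — 5 commits.

5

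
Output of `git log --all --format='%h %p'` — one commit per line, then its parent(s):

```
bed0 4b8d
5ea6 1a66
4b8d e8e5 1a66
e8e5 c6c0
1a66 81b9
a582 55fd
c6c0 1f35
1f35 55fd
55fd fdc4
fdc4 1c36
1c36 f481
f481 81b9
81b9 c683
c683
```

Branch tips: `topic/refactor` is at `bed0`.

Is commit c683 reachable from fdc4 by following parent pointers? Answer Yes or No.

Ancestors of fdc4 (commits reachable by following parents): {1c36, 81b9, c683, f481, fdc4}.
c683 is in that set, so it is an ancestor of fdc4.

Yes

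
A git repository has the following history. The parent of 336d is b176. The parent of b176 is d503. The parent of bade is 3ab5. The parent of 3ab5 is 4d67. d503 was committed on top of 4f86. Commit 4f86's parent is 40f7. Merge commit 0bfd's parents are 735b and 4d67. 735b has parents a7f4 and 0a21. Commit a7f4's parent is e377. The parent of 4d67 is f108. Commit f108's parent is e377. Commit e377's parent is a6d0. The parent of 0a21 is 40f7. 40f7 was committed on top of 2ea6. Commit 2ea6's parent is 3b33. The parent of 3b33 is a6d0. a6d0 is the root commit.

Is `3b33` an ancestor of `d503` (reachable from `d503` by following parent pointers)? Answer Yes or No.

Yes

Ancestors of d503 (commits reachable by following parents): {2ea6, 3b33, 40f7, 4f86, a6d0, d503}.
3b33 is in that set, so it is an ancestor of d503.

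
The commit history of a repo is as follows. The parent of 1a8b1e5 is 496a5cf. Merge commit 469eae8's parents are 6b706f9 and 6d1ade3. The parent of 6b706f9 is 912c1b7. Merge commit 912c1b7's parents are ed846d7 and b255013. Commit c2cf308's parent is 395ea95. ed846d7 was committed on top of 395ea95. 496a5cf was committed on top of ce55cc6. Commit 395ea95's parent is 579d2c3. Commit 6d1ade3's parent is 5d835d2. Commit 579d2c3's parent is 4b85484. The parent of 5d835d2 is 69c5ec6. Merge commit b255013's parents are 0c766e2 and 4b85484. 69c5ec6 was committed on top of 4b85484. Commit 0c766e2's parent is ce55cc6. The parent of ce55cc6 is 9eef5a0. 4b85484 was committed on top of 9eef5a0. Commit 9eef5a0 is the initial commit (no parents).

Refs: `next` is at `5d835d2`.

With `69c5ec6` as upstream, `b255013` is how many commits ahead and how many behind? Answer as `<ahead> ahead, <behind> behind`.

Reachable from b255013: {0c766e2, 4b85484, 9eef5a0, b255013, ce55cc6}.
Reachable from 69c5ec6: {4b85484, 69c5ec6, 9eef5a0}.
Only in b255013's history (ahead): {0c766e2, b255013, ce55cc6} — 3.
Only in 69c5ec6's history (behind): {69c5ec6} — 1.

3 ahead, 1 behind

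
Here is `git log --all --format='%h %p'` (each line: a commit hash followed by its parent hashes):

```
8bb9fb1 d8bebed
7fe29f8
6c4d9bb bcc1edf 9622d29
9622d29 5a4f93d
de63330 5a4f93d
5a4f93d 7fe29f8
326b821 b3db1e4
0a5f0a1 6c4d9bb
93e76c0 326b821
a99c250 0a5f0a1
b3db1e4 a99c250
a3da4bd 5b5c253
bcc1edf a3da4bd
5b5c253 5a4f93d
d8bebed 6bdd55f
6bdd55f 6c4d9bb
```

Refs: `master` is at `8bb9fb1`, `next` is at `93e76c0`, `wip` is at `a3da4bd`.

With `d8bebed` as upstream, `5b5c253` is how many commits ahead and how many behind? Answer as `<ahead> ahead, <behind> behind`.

0 ahead, 6 behind

Reachable from 5b5c253: {5a4f93d, 5b5c253, 7fe29f8}.
Reachable from d8bebed: {5a4f93d, 5b5c253, 6bdd55f, 6c4d9bb, 7fe29f8, 9622d29, a3da4bd, bcc1edf, d8bebed}.
Only in 5b5c253's history (ahead): {} — 0.
Only in d8bebed's history (behind): {6bdd55f, 6c4d9bb, 9622d29, a3da4bd, bcc1edf, d8bebed} — 6.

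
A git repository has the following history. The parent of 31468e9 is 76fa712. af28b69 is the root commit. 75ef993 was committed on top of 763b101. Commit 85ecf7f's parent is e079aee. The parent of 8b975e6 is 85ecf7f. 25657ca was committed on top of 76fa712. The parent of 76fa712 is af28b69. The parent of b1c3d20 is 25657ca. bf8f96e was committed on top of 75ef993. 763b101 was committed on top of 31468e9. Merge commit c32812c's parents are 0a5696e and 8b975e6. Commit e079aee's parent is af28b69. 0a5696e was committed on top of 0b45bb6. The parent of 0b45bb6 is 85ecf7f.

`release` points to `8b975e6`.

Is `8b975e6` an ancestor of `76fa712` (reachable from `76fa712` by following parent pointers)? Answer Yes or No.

No

Ancestors of 76fa712: {76fa712, af28b69}.
8b975e6 is not in that set, so it is not an ancestor of 76fa712.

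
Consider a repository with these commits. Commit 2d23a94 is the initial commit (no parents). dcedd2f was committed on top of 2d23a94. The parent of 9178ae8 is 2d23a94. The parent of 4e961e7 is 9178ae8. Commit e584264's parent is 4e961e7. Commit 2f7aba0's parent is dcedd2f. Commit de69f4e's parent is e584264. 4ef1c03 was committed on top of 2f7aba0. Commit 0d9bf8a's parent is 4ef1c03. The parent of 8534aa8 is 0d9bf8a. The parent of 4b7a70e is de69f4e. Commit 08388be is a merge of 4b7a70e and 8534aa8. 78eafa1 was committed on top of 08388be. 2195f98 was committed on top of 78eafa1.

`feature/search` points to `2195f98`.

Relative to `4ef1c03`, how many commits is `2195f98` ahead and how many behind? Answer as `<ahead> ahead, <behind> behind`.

10 ahead, 0 behind

Reachable from 2195f98: {08388be, 0d9bf8a, 2195f98, 2d23a94, 2f7aba0, 4b7a70e, 4e961e7, 4ef1c03, 78eafa1, 8534aa8, 9178ae8, dcedd2f, de69f4e, e584264}.
Reachable from 4ef1c03: {2d23a94, 2f7aba0, 4ef1c03, dcedd2f}.
Only in 2195f98's history (ahead): {08388be, 0d9bf8a, 2195f98, 4b7a70e, 4e961e7, 78eafa1, 8534aa8, 9178ae8, de69f4e, e584264} — 10.
Only in 4ef1c03's history (behind): {} — 0.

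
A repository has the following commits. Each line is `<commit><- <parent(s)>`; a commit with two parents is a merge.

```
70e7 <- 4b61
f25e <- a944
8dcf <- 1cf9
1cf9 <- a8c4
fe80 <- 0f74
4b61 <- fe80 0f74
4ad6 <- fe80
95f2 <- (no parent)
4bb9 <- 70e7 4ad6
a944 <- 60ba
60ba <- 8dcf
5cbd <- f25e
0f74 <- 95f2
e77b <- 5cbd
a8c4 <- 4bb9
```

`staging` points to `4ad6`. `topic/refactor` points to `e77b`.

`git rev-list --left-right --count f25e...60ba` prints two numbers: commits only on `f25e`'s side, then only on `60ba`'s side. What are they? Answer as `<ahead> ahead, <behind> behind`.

Reachable from f25e: {0f74, 1cf9, 4ad6, 4b61, 4bb9, 60ba, 70e7, 8dcf, 95f2, a8c4, a944, f25e, fe80}.
Reachable from 60ba: {0f74, 1cf9, 4ad6, 4b61, 4bb9, 60ba, 70e7, 8dcf, 95f2, a8c4, fe80}.
Only in f25e's history (ahead): {a944, f25e} — 2.
Only in 60ba's history (behind): {} — 0.

2 ahead, 0 behind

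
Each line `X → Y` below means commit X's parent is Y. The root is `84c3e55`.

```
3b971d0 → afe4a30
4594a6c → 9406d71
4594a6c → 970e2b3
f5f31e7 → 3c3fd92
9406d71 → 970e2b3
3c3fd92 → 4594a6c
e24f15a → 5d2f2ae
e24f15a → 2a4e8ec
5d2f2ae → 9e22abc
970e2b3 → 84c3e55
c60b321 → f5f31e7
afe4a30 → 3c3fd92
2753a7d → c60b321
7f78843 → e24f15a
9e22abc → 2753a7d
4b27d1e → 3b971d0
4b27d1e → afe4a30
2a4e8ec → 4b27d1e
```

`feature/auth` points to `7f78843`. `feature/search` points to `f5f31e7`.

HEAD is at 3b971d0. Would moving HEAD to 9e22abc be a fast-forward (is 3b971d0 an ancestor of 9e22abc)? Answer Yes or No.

No

A fast-forward from 3b971d0 to 9e22abc is possible iff 3b971d0 is an ancestor of 9e22abc.
Ancestors of 9e22abc: {2753a7d, 3c3fd92, 4594a6c, 84c3e55, 9406d71, 970e2b3, 9e22abc, c60b321, f5f31e7}.
3b971d0 is not among them, so fast-forward is not possible.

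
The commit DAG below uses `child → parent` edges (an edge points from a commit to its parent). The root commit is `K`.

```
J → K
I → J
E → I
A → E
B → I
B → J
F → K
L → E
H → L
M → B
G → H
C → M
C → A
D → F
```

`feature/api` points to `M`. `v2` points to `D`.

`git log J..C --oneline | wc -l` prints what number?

Reachable from C: {A, B, C, E, I, J, K, M}.
Reachable from J: {J, K}.
In C's history but not J's: {A, B, C, E, I, M} — 6 commits.

6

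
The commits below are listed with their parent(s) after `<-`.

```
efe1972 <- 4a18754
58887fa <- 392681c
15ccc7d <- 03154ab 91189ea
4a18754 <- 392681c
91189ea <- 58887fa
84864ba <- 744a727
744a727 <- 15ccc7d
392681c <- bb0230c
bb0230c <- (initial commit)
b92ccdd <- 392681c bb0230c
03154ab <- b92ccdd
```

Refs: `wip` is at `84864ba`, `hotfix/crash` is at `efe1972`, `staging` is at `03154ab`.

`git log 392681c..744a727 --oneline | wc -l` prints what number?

6

Reachable from 744a727: {03154ab, 15ccc7d, 392681c, 58887fa, 744a727, 91189ea, b92ccdd, bb0230c}.
Reachable from 392681c: {392681c, bb0230c}.
In 744a727's history but not 392681c's: {03154ab, 15ccc7d, 58887fa, 744a727, 91189ea, b92ccdd} — 6 commits.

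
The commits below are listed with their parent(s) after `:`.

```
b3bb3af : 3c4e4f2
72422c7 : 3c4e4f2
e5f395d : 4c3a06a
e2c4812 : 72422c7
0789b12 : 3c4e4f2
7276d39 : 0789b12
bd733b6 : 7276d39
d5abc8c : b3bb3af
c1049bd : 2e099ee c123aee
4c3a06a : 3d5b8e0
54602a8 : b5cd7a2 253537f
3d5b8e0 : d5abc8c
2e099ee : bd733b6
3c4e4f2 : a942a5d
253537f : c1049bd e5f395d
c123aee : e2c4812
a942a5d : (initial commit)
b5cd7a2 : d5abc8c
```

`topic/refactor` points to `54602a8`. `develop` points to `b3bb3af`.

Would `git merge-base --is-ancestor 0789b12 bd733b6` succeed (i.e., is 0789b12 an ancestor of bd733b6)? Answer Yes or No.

Ancestors of bd733b6 (commits reachable by following parents): {0789b12, 3c4e4f2, 7276d39, a942a5d, bd733b6}.
0789b12 is in that set, so it is an ancestor of bd733b6.

Yes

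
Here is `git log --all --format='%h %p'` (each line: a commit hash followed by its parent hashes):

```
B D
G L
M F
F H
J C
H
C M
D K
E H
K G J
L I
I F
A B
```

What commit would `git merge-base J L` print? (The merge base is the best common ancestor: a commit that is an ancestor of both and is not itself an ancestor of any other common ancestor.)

Ancestors of J: {C, F, H, J, M}.
Ancestors of L: {F, H, I, L}.
Common ancestors: {F, H}.
Among these, F is not an ancestor of any other common ancestor — it is the merge base.

F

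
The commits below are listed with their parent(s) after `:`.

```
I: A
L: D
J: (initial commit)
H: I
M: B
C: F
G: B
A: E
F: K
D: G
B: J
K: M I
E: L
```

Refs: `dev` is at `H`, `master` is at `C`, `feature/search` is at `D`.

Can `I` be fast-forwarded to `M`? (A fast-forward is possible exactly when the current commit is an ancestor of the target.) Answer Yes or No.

No

A fast-forward from I to M is possible iff I is an ancestor of M.
Ancestors of M: {B, J, M}.
I is not among them, so fast-forward is not possible.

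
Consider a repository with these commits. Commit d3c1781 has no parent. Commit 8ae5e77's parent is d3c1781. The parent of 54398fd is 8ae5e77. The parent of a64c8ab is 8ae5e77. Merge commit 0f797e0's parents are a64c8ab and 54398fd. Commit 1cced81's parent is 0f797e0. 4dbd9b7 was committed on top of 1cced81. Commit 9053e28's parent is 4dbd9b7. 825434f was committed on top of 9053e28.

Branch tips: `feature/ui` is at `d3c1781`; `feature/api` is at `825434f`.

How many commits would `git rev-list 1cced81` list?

Walking parent pointers from 1cced81: reachable set = {0f797e0, 1cced81, 54398fd, 8ae5e77, a64c8ab, d3c1781}.
That is 6 commits.

6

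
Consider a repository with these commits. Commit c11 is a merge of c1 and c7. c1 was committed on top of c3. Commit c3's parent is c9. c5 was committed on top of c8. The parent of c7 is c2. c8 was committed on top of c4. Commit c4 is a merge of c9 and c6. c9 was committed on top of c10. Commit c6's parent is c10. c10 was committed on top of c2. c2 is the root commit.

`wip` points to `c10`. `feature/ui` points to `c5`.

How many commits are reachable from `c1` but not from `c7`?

4

Reachable from c1: {c1, c10, c2, c3, c9}.
Reachable from c7: {c2, c7}.
In c1's history but not c7's: {c1, c10, c3, c9} — 4 commits.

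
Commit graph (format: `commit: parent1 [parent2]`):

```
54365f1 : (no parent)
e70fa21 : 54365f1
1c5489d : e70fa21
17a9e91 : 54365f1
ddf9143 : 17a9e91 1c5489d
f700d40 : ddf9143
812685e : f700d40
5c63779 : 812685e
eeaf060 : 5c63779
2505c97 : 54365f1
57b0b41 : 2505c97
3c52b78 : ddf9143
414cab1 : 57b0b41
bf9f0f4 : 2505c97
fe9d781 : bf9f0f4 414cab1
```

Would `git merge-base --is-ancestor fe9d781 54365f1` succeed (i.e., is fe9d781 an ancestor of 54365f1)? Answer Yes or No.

Ancestors of 54365f1: {54365f1}.
fe9d781 is not in that set, so it is not an ancestor of 54365f1.

No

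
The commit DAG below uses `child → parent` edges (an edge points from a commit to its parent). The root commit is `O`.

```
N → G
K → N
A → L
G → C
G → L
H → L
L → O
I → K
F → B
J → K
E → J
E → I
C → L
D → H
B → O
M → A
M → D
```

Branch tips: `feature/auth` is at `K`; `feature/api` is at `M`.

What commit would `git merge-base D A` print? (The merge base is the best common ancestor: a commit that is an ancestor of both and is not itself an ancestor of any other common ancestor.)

L

Ancestors of D: {D, H, L, O}.
Ancestors of A: {A, L, O}.
Common ancestors: {L, O}.
Among these, L is not an ancestor of any other common ancestor — it is the merge base.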